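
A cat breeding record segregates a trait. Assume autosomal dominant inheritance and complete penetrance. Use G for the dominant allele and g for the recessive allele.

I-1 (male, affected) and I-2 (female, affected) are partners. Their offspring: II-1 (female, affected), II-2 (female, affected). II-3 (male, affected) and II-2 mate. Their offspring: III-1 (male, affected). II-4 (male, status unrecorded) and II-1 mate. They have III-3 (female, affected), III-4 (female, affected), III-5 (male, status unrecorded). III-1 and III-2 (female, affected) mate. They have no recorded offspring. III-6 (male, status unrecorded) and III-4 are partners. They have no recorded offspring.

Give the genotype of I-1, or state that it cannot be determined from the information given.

I-1's phenotype allows GG or Gg, and no parent or child forces a single allele at both positions; consistent genotype assignments exist with I-1 as GG or Gg.

cannot be determined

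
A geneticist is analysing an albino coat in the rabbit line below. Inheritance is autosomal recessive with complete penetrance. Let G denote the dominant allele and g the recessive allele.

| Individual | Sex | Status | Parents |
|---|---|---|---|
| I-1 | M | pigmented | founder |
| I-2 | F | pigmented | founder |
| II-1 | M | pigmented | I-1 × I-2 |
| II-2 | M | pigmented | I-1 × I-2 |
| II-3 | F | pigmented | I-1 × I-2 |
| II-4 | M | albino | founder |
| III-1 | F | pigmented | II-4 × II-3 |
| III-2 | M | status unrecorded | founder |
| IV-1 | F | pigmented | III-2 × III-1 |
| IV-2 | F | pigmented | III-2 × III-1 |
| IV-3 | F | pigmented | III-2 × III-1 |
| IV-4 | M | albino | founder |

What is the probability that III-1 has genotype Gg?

III-1 is pigmented so carries G and received g from II-4 (gg), so III-1 is Gg, giving P(Gg) = 1.

1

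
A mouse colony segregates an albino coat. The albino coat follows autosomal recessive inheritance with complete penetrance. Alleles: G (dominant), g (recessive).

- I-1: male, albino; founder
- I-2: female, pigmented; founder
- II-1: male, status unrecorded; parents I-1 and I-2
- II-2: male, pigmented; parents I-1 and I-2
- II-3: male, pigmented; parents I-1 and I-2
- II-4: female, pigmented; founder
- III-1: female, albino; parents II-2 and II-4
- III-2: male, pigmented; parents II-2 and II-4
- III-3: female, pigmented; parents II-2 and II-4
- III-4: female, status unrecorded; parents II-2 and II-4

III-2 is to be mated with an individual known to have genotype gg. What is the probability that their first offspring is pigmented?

2/3

II-2 is pigmented so carries G and received g from I-1 (gg), so II-2 is Gg.
II-4 is pigmented so carries G and passed g to III-1 (gg), so II-4 is Gg.
III-2 is a pigmented offspring of II-2 (Gg) × II-4 (Gg), whose cross gives 1/4 GG : 1/2 Gg : 1/4 gg; conditioning on being pigmented, III-2 is GG with probability 1/3, Gg with probability 2/3.
Summing over parental genotype combinations, P(offspring is pigmented) = 1/3·1 + 2/3·1/2 = 2/3.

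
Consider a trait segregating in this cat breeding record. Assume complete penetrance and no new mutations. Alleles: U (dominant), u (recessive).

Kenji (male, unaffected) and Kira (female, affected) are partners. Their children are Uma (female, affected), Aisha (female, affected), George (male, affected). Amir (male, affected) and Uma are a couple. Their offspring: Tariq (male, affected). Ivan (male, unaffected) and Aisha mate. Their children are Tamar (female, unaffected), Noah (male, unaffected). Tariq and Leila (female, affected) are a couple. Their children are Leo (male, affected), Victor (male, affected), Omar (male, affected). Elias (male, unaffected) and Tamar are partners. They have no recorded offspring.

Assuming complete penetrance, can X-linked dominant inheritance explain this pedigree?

Yes

A consistent assignment under X-linked dominant exists: Kenji X^u Y, Kira X^U X^U, Uma X^U X^u, Aisha X^U X^u, George X^U Y, Amir X^U Y, Ivan X^u Y, Tariq X^U Y, Leila X^U X^U, Tamar X^u X^u, Noah X^u Y, Elias X^u Y, Leo X^U Y, Victor X^U Y, Omar X^U Y.
In this assignment every recorded phenotype matches its genotype and every non-founder's genotype is obtainable from its parents' genotypes, so the pedigree is consistent.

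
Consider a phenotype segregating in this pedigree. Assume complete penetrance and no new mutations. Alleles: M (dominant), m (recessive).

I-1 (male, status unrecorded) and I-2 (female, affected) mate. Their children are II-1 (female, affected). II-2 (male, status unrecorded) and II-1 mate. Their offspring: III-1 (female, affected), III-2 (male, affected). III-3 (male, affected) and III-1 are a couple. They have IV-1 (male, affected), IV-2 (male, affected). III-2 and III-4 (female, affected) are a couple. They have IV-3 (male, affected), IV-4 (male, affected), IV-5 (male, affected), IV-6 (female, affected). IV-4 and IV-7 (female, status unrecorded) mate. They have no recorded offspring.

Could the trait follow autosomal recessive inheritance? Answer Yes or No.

Yes

A consistent assignment under autosomal recessive exists: I-1 Mm, I-2 mm, II-1 mm, II-2 Mm, III-1 mm, III-2 mm, III-3 mm, III-4 mm, IV-1 mm, IV-2 mm, IV-3 mm, IV-4 mm, IV-5 mm, IV-6 mm, IV-7 MM.
In this assignment every recorded phenotype matches its genotype and every non-founder's genotype is obtainable from its parents' genotypes, so the pedigree is consistent.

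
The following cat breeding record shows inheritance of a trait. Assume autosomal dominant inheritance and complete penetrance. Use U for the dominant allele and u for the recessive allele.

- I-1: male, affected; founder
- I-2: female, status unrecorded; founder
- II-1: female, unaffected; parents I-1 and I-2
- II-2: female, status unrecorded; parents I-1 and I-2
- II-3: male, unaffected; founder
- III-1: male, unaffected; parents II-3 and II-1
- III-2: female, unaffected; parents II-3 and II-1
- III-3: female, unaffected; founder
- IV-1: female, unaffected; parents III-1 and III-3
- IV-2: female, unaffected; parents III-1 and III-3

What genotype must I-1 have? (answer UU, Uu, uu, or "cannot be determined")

From phenotype alone, I-1 is UU or Uu.
I-1 is affected so carries U and passed u to II-1 (uu), so I-1 is Uu.

Uu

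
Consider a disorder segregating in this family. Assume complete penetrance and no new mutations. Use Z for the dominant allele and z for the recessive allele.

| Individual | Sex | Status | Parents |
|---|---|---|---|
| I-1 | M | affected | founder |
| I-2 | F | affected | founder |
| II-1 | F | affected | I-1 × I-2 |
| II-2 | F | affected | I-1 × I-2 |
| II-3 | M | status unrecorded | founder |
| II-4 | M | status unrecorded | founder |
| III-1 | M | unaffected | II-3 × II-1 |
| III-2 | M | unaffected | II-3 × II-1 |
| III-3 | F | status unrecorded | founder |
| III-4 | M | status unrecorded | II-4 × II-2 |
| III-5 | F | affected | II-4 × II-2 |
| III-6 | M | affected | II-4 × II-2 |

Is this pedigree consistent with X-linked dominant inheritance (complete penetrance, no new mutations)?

A consistent assignment under X-linked dominant exists: I-1 X^Z Y, I-2 X^Z X^z, II-1 X^Z X^z, II-2 X^Z X^Z, II-3 X^Z Y, II-4 X^Z Y, III-1 X^z Y, III-2 X^z Y, III-3 X^Z X^Z, III-4 X^Z Y, III-5 X^Z X^Z, III-6 X^Z Y.
In this assignment every recorded phenotype matches its genotype and every non-founder's genotype is obtainable from its parents' genotypes, so the pedigree is consistent.

Yes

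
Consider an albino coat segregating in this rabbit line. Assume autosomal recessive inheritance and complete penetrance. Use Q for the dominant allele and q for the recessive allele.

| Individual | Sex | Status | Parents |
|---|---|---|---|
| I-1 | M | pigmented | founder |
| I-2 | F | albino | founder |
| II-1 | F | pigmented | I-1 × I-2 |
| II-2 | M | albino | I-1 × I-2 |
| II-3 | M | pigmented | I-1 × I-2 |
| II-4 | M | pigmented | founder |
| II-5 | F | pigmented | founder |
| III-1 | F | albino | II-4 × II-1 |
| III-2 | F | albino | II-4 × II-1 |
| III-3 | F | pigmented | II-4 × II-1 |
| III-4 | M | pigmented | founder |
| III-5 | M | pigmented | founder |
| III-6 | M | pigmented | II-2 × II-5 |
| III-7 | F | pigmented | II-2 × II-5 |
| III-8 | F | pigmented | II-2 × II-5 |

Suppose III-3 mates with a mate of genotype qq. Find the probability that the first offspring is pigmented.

2/3

II-4 is pigmented so carries Q and passed q to III-1 (qq), so II-4 is Qq.
II-1 is pigmented so carries Q and received q from I-2 (qq), so II-1 is Qq.
III-3 is a pigmented offspring of II-4 (Qq) × II-1 (Qq), whose cross gives 1/4 QQ : 1/2 Qq : 1/4 qq; conditioning on being pigmented, III-3 is QQ with probability 1/3, Qq with probability 2/3.
Summing over parental genotype combinations, P(offspring is pigmented) = 1/3·1 + 2/3·1/2 = 2/3.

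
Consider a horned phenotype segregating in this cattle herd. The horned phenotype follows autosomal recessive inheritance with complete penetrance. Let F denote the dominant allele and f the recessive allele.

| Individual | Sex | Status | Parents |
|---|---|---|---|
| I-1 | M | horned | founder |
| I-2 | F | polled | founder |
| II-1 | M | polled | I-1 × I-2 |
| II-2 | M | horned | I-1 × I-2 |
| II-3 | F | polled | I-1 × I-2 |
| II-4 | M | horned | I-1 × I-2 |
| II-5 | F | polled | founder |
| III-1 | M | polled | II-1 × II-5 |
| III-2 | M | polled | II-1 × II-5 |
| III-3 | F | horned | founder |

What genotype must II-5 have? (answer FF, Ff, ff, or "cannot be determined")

II-5's phenotype allows FF or Ff, and no parent or child forces a single allele at both positions; consistent genotype assignments exist with II-5 as FF or Ff.

cannot be determined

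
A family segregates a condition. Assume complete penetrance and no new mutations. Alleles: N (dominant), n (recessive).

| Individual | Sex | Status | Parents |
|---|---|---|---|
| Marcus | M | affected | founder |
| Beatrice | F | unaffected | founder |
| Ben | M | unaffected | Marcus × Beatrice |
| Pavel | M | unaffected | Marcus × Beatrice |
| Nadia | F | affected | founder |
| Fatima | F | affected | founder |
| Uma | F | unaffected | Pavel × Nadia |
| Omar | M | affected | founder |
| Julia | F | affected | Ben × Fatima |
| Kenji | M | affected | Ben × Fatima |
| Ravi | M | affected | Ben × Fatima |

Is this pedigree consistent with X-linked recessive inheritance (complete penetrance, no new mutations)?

Under X-linked recessive, Julia (affected, female) cannot arise from Ben (unaffected) × Fatima (affected).

No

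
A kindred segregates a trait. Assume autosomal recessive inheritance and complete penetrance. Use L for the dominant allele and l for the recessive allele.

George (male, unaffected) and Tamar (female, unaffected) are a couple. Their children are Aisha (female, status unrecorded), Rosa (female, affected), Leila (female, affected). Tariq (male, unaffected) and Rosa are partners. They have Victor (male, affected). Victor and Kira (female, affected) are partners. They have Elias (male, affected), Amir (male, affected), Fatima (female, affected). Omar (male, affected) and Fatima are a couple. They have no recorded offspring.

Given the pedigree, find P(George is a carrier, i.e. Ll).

1

George is unaffected so carries L and passed l to Rosa (ll), so George is Ll, giving P(Ll) = 1.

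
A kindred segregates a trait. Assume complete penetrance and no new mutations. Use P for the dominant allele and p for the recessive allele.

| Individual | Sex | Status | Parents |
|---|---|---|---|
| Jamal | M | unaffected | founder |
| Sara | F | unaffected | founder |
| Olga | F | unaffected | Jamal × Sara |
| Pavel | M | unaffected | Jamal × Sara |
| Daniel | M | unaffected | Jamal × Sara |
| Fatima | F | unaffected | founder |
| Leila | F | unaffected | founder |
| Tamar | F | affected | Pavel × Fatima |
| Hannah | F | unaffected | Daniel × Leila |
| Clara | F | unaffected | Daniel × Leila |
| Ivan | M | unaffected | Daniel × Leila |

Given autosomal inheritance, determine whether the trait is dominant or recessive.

recessive

Pavel and Fatima are both unaffected yet have an affected child Tamar. Under dominance, an affected child requires at least one affected parent, so the trait cannot be dominant.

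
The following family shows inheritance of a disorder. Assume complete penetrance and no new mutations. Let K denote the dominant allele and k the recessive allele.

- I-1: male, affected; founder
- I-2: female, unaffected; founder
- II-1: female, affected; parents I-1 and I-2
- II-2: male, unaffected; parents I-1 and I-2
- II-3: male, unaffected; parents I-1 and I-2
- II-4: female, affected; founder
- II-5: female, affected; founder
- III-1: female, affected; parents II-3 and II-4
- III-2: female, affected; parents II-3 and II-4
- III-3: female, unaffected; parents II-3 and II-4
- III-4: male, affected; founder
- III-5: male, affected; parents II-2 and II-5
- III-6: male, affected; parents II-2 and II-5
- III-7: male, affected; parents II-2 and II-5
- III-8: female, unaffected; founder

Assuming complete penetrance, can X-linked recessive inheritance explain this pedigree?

No

Under X-linked recessive, III-1 (affected, female) cannot arise from II-3 (unaffected) × II-4 (affected).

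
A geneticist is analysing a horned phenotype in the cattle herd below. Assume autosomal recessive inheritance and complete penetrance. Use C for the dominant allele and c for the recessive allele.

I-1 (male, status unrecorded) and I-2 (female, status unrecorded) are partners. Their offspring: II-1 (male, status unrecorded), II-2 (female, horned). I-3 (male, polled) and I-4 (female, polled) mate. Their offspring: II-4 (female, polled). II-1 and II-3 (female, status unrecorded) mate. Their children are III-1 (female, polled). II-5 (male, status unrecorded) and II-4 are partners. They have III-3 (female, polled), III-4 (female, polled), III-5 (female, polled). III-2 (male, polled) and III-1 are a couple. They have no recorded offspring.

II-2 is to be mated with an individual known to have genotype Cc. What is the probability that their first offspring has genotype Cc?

1/2

II-2 is horned, so II-2 is cc.
The cross gives 1/2 Cc : 1/2 cc, so P(offspring has genotype Cc) = 1/2.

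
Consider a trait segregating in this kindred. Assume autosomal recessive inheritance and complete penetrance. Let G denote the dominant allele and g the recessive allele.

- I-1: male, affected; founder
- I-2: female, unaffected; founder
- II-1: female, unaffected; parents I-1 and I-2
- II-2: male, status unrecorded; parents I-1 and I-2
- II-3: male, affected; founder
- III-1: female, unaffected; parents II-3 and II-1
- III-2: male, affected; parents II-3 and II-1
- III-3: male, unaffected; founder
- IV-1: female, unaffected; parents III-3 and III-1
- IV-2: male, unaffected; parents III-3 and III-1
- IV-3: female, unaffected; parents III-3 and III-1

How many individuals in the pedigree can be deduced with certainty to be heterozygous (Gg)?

2

Obligate heterozygotes: II-1 is unaffected so carries G and received g from I-1 (gg), so II-1 is Gg; III-1 is unaffected so carries G and received g from II-3 (gg), so III-1 is Gg.
Every other individual is either homozygous by phenotype or has at least one consistent homozygous assignment, so the count is 2.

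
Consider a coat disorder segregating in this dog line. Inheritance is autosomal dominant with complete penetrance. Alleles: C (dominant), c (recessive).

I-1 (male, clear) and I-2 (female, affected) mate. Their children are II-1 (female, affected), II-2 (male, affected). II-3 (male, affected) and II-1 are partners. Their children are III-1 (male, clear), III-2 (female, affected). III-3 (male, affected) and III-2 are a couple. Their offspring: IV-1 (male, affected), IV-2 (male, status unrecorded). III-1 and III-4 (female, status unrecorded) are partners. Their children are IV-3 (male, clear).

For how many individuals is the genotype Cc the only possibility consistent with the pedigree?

Obligate heterozygotes: II-1 is affected so carries C and received c from I-1 (cc), so II-1 is Cc; II-2 is affected so carries C and received c from I-1 (cc), so II-2 is Cc; II-3 is affected so carries C and passed c to III-1 (cc), so II-3 is Cc.
Every other individual is either homozygous by phenotype or has at least one consistent homozygous assignment, so the count is 3.

3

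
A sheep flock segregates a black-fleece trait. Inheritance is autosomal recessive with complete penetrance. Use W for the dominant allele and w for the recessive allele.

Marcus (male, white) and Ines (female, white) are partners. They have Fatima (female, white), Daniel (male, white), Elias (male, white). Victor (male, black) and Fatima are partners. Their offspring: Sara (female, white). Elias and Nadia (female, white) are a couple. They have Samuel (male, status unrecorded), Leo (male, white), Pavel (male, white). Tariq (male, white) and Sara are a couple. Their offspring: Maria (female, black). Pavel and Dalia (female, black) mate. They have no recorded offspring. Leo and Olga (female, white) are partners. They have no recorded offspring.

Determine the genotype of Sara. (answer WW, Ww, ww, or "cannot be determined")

From phenotype alone, Sara is WW or Ww.
Sara is white so carries W and received w from Victor (ww), so Sara is Ww.

Ww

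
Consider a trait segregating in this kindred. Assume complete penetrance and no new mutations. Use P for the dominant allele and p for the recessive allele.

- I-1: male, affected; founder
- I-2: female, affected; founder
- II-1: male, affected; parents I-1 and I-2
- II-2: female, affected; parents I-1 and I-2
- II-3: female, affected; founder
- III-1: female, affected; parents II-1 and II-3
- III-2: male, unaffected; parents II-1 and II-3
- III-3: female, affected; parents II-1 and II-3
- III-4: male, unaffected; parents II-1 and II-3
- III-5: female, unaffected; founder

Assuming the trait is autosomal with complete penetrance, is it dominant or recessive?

dominant

II-1 and II-3 are both affected yet have an unaffected child III-2. Under a recessive model two affected parents are homozygous and every child would be affected, so the trait cannot be recessive.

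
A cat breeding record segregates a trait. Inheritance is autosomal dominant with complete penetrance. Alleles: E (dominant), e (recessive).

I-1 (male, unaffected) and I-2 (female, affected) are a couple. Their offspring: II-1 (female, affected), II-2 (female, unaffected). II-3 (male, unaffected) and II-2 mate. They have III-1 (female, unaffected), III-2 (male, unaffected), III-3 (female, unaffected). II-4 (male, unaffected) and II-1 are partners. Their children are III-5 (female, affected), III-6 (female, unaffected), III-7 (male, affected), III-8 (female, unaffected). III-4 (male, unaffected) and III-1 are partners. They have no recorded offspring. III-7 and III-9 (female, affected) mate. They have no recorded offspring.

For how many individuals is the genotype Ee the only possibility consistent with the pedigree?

Obligate heterozygotes: I-2 is affected so carries E and passed e to II-2 (ee), so I-2 is Ee; II-1 is affected so carries E and received e from I-1 (ee), so II-1 is Ee; III-5 is affected so carries E and received e from II-4 (ee), so III-5 is Ee; III-7 is affected so carries E and received e from II-4 (ee), so III-7 is Ee.
Every other individual is either homozygous by phenotype or has at least one consistent homozygous assignment, so the count is 4.

4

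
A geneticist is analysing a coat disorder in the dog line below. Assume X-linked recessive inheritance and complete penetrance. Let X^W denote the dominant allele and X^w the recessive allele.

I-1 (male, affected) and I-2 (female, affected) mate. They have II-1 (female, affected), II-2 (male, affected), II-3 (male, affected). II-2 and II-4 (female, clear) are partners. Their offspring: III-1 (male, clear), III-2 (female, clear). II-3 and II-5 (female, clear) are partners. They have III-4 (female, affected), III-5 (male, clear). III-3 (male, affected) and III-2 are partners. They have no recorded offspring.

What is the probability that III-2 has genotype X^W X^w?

1

III-2 is clear so carries W and received w from II-2 (X^w Y), so III-2 is X^W X^w, giving P(X^W X^w) = 1.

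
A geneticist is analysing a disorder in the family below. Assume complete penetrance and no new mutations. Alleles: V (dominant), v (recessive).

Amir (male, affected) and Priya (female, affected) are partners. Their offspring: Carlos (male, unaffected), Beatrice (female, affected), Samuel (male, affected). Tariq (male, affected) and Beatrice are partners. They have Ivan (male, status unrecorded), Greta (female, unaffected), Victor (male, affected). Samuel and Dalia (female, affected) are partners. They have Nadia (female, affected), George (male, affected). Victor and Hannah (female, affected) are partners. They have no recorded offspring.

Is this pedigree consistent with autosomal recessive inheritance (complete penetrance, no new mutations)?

No

Under autosomal recessive, Carlos (unaffected, male) cannot arise from Amir (affected) × Priya (affected).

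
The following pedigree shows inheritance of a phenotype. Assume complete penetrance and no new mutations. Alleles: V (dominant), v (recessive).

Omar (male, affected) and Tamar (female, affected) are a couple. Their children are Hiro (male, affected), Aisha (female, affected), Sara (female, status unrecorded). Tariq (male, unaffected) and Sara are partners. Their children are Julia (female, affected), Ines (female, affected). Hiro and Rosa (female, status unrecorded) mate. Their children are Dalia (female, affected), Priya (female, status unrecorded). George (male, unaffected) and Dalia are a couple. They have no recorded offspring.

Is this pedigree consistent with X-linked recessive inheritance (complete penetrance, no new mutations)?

No

Under X-linked recessive, Julia (affected, female) cannot arise from Tariq (unaffected) × Sara (unrecorded).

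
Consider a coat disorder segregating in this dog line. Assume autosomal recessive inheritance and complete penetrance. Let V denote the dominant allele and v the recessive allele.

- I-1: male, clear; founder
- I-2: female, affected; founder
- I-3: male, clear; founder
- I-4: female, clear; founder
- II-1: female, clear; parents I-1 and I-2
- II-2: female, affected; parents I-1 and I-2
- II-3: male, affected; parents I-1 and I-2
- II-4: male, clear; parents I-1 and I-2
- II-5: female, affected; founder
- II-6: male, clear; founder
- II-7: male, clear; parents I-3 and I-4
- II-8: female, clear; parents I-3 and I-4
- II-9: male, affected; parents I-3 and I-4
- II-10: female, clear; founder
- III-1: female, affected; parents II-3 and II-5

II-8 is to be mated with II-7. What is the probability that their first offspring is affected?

I-3 is clear so carries V and passed v to II-9 (vv), so I-3 is Vv.
I-4 is clear so carries V and passed v to II-9 (vv), so I-4 is Vv.
II-8 is a clear offspring of I-3 (Vv) × I-4 (Vv), whose cross gives 1/4 VV : 1/2 Vv : 1/4 vv; conditioning on being clear, II-8 is VV with probability 1/3, Vv with probability 2/3.
II-7 is a clear offspring of I-3 (Vv) × I-4 (Vv), whose cross gives 1/4 VV : 1/2 Vv : 1/4 vv; conditioning on being clear, II-7 is VV with probability 1/3, Vv with probability 2/3.
Summing over parental genotype combinations, P(offspring is affected) = 4/9·1/4 = 1/9.

1/9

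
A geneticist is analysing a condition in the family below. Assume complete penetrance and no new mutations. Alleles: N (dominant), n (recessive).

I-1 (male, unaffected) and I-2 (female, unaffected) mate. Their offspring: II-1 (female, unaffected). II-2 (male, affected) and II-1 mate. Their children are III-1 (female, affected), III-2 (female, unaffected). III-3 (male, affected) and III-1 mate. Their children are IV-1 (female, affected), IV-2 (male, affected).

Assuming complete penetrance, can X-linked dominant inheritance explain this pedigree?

No

Under X-linked dominant, III-2 (unaffected, female) cannot arise from II-2 (affected) × II-1 (unaffected).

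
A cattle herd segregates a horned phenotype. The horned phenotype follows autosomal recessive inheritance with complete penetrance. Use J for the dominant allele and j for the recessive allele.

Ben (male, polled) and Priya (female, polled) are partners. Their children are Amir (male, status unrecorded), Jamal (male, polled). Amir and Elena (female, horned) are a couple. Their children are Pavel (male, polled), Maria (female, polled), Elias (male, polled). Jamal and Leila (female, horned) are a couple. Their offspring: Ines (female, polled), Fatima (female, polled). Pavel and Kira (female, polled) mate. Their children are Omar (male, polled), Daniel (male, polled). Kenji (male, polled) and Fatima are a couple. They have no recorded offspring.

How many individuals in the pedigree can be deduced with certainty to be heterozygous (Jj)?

5

Obligate heterozygotes: Pavel is polled so carries J and received j from Elena (jj), so Pavel is Jj; Maria is polled so carries J and received j from Elena (jj), so Maria is Jj; Elias is polled so carries J and received j from Elena (jj), so Elias is Jj; Ines is polled so carries J and received j from Leila (jj), so Ines is Jj; Fatima is polled so carries J and received j from Leila (jj), so Fatima is Jj.
Every other individual is either homozygous by phenotype or has at least one consistent homozygous assignment, so the count is 5.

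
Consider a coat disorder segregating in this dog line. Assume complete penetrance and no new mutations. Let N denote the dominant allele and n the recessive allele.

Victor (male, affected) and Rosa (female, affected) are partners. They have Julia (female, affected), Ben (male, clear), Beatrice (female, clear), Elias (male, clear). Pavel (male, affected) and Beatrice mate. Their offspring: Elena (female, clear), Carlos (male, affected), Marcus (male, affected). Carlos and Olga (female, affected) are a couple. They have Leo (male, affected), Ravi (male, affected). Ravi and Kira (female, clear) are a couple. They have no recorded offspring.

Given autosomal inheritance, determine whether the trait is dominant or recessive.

Victor and Rosa are both affected yet have a clear child Ben. Under a recessive model two affected parents are homozygous and every child would be affected, so the trait cannot be recessive.

dominant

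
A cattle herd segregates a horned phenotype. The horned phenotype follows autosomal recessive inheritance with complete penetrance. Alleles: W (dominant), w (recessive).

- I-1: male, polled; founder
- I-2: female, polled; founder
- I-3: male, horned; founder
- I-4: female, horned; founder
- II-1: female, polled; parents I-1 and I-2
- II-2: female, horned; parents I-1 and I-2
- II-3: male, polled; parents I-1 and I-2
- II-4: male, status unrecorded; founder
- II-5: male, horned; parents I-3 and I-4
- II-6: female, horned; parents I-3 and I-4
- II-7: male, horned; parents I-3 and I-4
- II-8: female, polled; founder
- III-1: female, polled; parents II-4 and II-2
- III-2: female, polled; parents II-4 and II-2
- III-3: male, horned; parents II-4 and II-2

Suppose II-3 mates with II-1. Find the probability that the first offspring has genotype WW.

I-1 is polled so carries W and passed w to II-2 (ww), so I-1 is Ww.
I-2 is polled so carries W and passed w to II-2 (ww), so I-2 is Ww.
II-3 is a polled offspring of I-1 (Ww) × I-2 (Ww), whose cross gives 1/4 WW : 1/2 Ww : 1/4 ww; conditioning on being polled, II-3 is WW with probability 1/3, Ww with probability 2/3.
II-1 is a polled offspring of I-1 (Ww) × I-2 (Ww), whose cross gives 1/4 WW : 1/2 Ww : 1/4 ww; conditioning on being polled, II-1 is WW with probability 1/3, Ww with probability 2/3.
Summing over parental genotype combinations, P(offspring has genotype WW) = 1/9·1 + 2/9·1/2 + 2/9·1/2 + 4/9·1/4 = 4/9.

4/9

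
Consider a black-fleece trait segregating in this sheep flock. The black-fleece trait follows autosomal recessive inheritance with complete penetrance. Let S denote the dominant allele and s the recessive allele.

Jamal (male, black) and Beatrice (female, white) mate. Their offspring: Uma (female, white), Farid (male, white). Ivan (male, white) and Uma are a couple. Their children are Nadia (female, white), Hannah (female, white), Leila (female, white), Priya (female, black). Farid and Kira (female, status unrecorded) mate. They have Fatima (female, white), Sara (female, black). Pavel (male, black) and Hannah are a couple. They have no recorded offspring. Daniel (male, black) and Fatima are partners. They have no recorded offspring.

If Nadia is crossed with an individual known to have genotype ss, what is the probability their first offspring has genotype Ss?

2/3

Ivan is white so carries S and passed s to Priya (ss), so Ivan is Ss.
Uma is white so carries S and received s from Jamal (ss), so Uma is Ss.
Nadia is a white offspring of Ivan (Ss) × Uma (Ss), whose cross gives 1/4 SS : 1/2 Ss : 1/4 ss; conditioning on being white, Nadia is SS with probability 1/3, Ss with probability 2/3.
Summing over parental genotype combinations, P(offspring has genotype Ss) = 1/3·1 + 2/3·1/2 = 2/3.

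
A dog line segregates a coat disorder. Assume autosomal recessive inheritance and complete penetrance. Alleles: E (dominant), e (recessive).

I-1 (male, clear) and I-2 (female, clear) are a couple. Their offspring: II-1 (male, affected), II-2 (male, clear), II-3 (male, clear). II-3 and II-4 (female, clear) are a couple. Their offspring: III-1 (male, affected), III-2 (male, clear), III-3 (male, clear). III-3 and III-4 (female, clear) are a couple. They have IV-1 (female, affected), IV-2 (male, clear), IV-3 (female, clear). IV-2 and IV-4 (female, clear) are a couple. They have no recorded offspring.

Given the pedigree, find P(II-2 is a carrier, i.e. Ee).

2/3

I-1 is clear so carries E and passed e to II-1 (ee), so I-1 is Ee.
I-2 is clear so carries E and passed e to II-1 (ee), so I-2 is Ee.
Their cross gives offspring ratios 1/4 EE : 1/2 Ee : 1/4 ee. Conditioning on II-2 being clear, P(Ee) = 1/2 / 3/4 = 2/3.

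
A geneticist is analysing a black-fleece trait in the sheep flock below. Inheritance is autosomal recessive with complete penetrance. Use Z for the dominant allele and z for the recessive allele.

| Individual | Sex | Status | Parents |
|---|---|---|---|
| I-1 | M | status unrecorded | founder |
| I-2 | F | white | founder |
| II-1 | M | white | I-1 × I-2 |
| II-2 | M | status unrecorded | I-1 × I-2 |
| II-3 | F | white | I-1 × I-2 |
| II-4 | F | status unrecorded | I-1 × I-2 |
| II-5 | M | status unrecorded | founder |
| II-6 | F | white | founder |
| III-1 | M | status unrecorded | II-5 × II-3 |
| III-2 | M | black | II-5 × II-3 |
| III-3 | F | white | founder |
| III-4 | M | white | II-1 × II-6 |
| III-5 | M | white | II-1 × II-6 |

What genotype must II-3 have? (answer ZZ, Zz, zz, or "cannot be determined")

From phenotype alone, II-3 is ZZ or Zz.
II-3 is white so carries Z and passed z to III-2 (zz), so II-3 is Zz.

Zz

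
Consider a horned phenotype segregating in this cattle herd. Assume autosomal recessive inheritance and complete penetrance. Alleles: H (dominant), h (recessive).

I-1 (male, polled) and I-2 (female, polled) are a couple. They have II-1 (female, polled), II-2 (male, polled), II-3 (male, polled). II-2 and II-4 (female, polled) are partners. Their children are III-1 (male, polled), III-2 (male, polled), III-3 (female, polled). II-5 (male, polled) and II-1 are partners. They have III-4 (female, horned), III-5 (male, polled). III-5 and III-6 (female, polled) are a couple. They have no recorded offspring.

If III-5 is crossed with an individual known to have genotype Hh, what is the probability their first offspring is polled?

II-5 is polled so carries H and passed h to III-4 (hh), so II-5 is Hh.
II-1 is polled so carries H and passed h to III-4 (hh), so II-1 is Hh.
III-5 is a polled offspring of II-5 (Hh) × II-1 (Hh), whose cross gives 1/4 HH : 1/2 Hh : 1/4 hh; conditioning on being polled, III-5 is HH with probability 1/3, Hh with probability 2/3.
Summing over parental genotype combinations, P(offspring is polled) = 1/3·1 + 2/3·3/4 = 5/6.

5/6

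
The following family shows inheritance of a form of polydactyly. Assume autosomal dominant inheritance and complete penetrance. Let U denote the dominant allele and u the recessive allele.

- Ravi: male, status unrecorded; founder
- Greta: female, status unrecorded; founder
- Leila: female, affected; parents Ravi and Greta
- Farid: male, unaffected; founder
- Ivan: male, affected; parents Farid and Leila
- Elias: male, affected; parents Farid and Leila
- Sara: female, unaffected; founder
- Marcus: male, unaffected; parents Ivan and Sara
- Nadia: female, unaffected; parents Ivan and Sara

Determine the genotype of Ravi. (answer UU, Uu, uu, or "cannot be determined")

cannot be determined

Ravi's phenotype is unrecorded, and no parent or child forces a single allele at both positions; consistent genotype assignments exist with Ravi as UU or Uu or uu.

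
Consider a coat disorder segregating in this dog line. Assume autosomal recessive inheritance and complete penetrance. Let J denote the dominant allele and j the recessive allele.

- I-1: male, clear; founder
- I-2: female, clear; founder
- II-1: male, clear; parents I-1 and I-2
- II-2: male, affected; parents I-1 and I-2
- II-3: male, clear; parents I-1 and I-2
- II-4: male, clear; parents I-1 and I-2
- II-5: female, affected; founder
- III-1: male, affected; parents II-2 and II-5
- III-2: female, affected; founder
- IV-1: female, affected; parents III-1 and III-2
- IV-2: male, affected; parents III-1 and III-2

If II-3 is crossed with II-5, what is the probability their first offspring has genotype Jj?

2/3

I-1 is clear so carries J and passed j to II-2 (jj), so I-1 is Jj.
I-2 is clear so carries J and passed j to II-2 (jj), so I-2 is Jj.
II-3 is a clear offspring of I-1 (Jj) × I-2 (Jj), whose cross gives 1/4 JJ : 1/2 Jj : 1/4 jj; conditioning on being clear, II-3 is JJ with probability 1/3, Jj with probability 2/3.
II-5 is affected, so II-5 is jj.
Summing over parental genotype combinations, P(offspring has genotype Jj) = 1/3·1 + 2/3·1/2 = 2/3.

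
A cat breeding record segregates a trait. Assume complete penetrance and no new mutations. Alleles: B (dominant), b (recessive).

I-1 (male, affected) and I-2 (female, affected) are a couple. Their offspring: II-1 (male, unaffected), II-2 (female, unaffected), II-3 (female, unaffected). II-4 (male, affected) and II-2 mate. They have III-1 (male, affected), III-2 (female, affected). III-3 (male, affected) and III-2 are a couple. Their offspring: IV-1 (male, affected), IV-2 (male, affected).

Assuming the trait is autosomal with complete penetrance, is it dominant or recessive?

dominant

I-1 and I-2 are both affected yet have an unaffected child II-1. Under a recessive model two affected parents are homozygous and every child would be affected, so the trait cannot be recessive.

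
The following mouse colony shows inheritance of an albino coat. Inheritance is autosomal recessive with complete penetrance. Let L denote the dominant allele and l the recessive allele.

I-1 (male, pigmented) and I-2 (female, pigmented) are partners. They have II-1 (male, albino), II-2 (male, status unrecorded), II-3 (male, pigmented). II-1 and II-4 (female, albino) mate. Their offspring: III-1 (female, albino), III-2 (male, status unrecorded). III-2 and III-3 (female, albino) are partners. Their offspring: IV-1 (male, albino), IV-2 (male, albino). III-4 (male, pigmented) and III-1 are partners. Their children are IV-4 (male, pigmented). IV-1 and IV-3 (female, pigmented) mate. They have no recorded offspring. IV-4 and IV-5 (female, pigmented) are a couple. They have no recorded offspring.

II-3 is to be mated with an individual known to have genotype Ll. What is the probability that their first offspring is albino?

1/6

I-1 is pigmented so carries L and passed l to II-1 (ll), so I-1 is Ll.
I-2 is pigmented so carries L and passed l to II-1 (ll), so I-2 is Ll.
II-3 is a pigmented offspring of I-1 (Ll) × I-2 (Ll), whose cross gives 1/4 LL : 1/2 Ll : 1/4 ll; conditioning on being pigmented, II-3 is LL with probability 1/3, Ll with probability 2/3.
Summing over parental genotype combinations, P(offspring is albino) = 2/3·1/4 = 1/6.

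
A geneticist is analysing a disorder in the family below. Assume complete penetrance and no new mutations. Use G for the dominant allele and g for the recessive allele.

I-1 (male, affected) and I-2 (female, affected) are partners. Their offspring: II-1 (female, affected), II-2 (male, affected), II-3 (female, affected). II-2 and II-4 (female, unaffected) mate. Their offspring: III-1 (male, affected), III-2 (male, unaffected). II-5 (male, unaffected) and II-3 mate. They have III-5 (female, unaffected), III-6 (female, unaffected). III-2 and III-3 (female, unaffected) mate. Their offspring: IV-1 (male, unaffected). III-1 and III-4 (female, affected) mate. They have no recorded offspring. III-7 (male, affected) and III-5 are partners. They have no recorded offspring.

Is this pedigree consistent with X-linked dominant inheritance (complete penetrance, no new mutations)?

No

Under X-linked dominant, III-1 (affected, male) cannot arise from II-2 (affected) × II-4 (unaffected).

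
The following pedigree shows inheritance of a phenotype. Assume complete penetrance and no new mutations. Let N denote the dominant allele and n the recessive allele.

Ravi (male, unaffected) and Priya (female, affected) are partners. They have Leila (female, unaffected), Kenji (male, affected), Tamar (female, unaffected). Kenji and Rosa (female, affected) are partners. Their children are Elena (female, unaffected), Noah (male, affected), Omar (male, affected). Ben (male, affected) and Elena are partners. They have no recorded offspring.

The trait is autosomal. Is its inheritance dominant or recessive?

Kenji and Rosa are both affected yet have an unaffected child Elena. Under a recessive model two affected parents are homozygous and every child would be affected, so the trait cannot be recessive.

dominant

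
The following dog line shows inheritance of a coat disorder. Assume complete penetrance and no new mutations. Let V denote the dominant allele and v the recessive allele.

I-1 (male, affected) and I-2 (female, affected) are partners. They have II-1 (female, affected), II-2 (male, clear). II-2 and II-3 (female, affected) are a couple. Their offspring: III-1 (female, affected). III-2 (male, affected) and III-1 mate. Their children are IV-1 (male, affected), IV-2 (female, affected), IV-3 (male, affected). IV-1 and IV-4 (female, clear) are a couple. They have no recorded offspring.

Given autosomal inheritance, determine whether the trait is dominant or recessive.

dominant

I-1 and I-2 are both affected yet have a clear child II-2. Under a recessive model two affected parents are homozygous and every child would be affected, so the trait cannot be recessive.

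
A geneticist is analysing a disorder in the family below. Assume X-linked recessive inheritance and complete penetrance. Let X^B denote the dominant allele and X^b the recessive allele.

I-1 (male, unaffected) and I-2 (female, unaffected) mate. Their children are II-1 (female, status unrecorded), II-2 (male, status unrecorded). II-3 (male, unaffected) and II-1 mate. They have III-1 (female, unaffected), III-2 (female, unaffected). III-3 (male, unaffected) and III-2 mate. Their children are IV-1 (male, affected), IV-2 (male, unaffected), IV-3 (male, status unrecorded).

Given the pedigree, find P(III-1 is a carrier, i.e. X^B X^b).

II-3 is unaffected, so II-3 is X^B Y.
II-1 received B from I-1 (X^B Y) and passed b to III-2 (X^B X^b, whose B came from II-3), so II-1 is X^B X^b.
Their cross gives offspring ratios 1/2 X^B X^B : 1/2 X^B X^b. Conditioning on III-1 being unaffected, P(X^B X^b) = 1/2 / 1 = 1/2.

1/2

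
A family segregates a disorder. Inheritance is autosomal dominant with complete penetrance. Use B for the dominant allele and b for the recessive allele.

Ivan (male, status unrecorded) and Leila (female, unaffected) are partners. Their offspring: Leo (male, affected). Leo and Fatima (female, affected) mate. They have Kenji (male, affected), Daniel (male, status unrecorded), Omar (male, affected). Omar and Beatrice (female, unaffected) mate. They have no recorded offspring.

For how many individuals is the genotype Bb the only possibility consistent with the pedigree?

1

Obligate heterozygotes: Leo is affected so carries B and received b from Leila (bb), so Leo is Bb.
Every other individual is either homozygous by phenotype or has at least one consistent homozygous assignment, so the count is 1.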